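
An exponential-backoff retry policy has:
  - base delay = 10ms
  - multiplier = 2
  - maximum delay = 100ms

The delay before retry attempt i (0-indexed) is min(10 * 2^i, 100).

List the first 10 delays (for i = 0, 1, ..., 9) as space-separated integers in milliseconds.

Answer: 10 20 40 80 100 100 100 100 100 100

Derivation:
Computing each delay:
  i=0: min(10*2^0, 100) = 10
  i=1: min(10*2^1, 100) = 20
  i=2: min(10*2^2, 100) = 40
  i=3: min(10*2^3, 100) = 80
  i=4: min(10*2^4, 100) = 100
  i=5: min(10*2^5, 100) = 100
  i=6: min(10*2^6, 100) = 100
  i=7: min(10*2^7, 100) = 100
  i=8: min(10*2^8, 100) = 100
  i=9: min(10*2^9, 100) = 100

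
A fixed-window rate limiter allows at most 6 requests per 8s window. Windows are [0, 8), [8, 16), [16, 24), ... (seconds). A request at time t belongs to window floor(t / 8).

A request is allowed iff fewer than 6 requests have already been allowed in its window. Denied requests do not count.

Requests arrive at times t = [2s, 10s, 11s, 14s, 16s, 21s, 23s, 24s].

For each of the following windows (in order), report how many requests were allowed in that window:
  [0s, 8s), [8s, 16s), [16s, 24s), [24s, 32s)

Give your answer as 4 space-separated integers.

Answer: 1 3 3 1

Derivation:
Processing requests:
  req#1 t=2s (window 0): ALLOW
  req#2 t=10s (window 1): ALLOW
  req#3 t=11s (window 1): ALLOW
  req#4 t=14s (window 1): ALLOW
  req#5 t=16s (window 2): ALLOW
  req#6 t=21s (window 2): ALLOW
  req#7 t=23s (window 2): ALLOW
  req#8 t=24s (window 3): ALLOW

Allowed counts by window: 1 3 3 1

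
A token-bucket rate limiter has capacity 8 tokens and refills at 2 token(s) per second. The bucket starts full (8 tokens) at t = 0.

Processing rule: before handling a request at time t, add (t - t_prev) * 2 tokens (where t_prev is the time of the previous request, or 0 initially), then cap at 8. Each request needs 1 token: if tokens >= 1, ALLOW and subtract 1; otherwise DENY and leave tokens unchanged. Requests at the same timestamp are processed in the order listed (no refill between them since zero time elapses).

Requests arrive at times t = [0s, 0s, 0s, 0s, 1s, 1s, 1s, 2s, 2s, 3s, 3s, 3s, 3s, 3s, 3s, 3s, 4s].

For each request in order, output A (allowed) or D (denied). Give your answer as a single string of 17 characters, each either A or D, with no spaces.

Answer: AAAAAAAAAAAAAADDA

Derivation:
Simulating step by step:
  req#1 t=0s: ALLOW
  req#2 t=0s: ALLOW
  req#3 t=0s: ALLOW
  req#4 t=0s: ALLOW
  req#5 t=1s: ALLOW
  req#6 t=1s: ALLOW
  req#7 t=1s: ALLOW
  req#8 t=2s: ALLOW
  req#9 t=2s: ALLOW
  req#10 t=3s: ALLOW
  req#11 t=3s: ALLOW
  req#12 t=3s: ALLOW
  req#13 t=3s: ALLOW
  req#14 t=3s: ALLOW
  req#15 t=3s: DENY
  req#16 t=3s: DENY
  req#17 t=4s: ALLOW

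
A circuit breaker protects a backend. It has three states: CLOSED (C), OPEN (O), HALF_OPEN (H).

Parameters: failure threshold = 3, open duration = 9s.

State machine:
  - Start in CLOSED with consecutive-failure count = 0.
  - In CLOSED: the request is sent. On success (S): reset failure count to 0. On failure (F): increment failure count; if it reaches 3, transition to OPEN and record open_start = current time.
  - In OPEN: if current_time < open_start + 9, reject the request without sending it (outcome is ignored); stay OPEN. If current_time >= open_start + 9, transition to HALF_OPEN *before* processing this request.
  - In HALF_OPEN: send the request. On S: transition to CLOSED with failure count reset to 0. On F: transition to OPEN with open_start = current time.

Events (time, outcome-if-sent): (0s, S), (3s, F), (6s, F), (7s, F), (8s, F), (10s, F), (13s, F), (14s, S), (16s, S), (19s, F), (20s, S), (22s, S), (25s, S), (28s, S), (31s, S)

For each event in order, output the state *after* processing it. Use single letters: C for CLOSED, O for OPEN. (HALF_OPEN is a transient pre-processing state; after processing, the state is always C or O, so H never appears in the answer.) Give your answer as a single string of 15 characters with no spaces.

Answer: CCCOOOOOCCCCCCC

Derivation:
State after each event:
  event#1 t=0s outcome=S: state=CLOSED
  event#2 t=3s outcome=F: state=CLOSED
  event#3 t=6s outcome=F: state=CLOSED
  event#4 t=7s outcome=F: state=OPEN
  event#5 t=8s outcome=F: state=OPEN
  event#6 t=10s outcome=F: state=OPEN
  event#7 t=13s outcome=F: state=OPEN
  event#8 t=14s outcome=S: state=OPEN
  event#9 t=16s outcome=S: state=CLOSED
  event#10 t=19s outcome=F: state=CLOSED
  event#11 t=20s outcome=S: state=CLOSED
  event#12 t=22s outcome=S: state=CLOSED
  event#13 t=25s outcome=S: state=CLOSED
  event#14 t=28s outcome=S: state=CLOSED
  event#15 t=31s outcome=S: state=CLOSED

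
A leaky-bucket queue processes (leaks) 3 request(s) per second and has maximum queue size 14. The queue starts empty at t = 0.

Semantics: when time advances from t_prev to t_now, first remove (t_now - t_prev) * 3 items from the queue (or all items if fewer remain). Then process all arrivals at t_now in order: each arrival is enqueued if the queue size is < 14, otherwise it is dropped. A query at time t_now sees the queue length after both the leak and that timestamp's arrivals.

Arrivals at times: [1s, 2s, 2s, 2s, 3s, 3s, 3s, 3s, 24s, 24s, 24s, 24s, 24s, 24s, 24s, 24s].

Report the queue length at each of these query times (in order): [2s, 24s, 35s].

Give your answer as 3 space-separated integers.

Queue lengths at query times:
  query t=2s: backlog = 3
  query t=24s: backlog = 8
  query t=35s: backlog = 0

Answer: 3 8 0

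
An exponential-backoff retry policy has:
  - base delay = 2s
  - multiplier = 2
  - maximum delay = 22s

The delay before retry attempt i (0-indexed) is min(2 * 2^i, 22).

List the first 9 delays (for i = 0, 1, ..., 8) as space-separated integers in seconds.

Computing each delay:
  i=0: min(2*2^0, 22) = 2
  i=1: min(2*2^1, 22) = 4
  i=2: min(2*2^2, 22) = 8
  i=3: min(2*2^3, 22) = 16
  i=4: min(2*2^4, 22) = 22
  i=5: min(2*2^5, 22) = 22
  i=6: min(2*2^6, 22) = 22
  i=7: min(2*2^7, 22) = 22
  i=8: min(2*2^8, 22) = 22

Answer: 2 4 8 16 22 22 22 22 22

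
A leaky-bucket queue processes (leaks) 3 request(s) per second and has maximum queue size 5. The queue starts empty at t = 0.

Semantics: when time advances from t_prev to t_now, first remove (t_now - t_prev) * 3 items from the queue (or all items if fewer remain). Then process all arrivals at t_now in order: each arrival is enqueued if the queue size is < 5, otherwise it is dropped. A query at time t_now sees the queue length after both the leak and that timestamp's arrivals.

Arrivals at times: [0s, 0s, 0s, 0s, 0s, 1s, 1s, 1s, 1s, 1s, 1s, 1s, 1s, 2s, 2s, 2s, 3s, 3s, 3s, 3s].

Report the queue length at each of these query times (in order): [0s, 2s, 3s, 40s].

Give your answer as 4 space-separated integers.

Queue lengths at query times:
  query t=0s: backlog = 5
  query t=2s: backlog = 5
  query t=3s: backlog = 5
  query t=40s: backlog = 0

Answer: 5 5 5 0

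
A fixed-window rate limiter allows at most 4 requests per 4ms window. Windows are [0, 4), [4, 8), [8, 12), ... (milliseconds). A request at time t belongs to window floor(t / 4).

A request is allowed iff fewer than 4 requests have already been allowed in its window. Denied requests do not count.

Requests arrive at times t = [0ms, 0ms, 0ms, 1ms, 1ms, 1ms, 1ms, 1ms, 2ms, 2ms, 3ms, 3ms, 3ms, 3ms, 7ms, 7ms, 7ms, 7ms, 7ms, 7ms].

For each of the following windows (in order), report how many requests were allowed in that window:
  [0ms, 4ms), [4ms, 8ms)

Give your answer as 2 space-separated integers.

Answer: 4 4

Derivation:
Processing requests:
  req#1 t=0ms (window 0): ALLOW
  req#2 t=0ms (window 0): ALLOW
  req#3 t=0ms (window 0): ALLOW
  req#4 t=1ms (window 0): ALLOW
  req#5 t=1ms (window 0): DENY
  req#6 t=1ms (window 0): DENY
  req#7 t=1ms (window 0): DENY
  req#8 t=1ms (window 0): DENY
  req#9 t=2ms (window 0): DENY
  req#10 t=2ms (window 0): DENY
  req#11 t=3ms (window 0): DENY
  req#12 t=3ms (window 0): DENY
  req#13 t=3ms (window 0): DENY
  req#14 t=3ms (window 0): DENY
  req#15 t=7ms (window 1): ALLOW
  req#16 t=7ms (window 1): ALLOW
  req#17 t=7ms (window 1): ALLOW
  req#18 t=7ms (window 1): ALLOW
  req#19 t=7ms (window 1): DENY
  req#20 t=7ms (window 1): DENY

Allowed counts by window: 4 4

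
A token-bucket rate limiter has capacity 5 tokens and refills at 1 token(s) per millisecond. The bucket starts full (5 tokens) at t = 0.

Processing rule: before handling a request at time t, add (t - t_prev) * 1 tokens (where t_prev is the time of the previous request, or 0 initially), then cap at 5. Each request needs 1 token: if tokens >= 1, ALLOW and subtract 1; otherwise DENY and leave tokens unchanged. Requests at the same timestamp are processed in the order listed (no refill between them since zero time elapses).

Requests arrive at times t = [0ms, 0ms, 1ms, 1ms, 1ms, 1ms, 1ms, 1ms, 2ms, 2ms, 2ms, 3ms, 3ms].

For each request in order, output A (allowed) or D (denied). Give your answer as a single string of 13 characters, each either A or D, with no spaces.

Simulating step by step:
  req#1 t=0ms: ALLOW
  req#2 t=0ms: ALLOW
  req#3 t=1ms: ALLOW
  req#4 t=1ms: ALLOW
  req#5 t=1ms: ALLOW
  req#6 t=1ms: ALLOW
  req#7 t=1ms: DENY
  req#8 t=1ms: DENY
  req#9 t=2ms: ALLOW
  req#10 t=2ms: DENY
  req#11 t=2ms: DENY
  req#12 t=3ms: ALLOW
  req#13 t=3ms: DENY

Answer: AAAAAADDADDAD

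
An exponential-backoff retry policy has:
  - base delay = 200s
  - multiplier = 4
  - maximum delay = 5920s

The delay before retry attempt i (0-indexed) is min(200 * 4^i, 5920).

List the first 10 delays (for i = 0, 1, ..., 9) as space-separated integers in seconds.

Answer: 200 800 3200 5920 5920 5920 5920 5920 5920 5920

Derivation:
Computing each delay:
  i=0: min(200*4^0, 5920) = 200
  i=1: min(200*4^1, 5920) = 800
  i=2: min(200*4^2, 5920) = 3200
  i=3: min(200*4^3, 5920) = 5920
  i=4: min(200*4^4, 5920) = 5920
  i=5: min(200*4^5, 5920) = 5920
  i=6: min(200*4^6, 5920) = 5920
  i=7: min(200*4^7, 5920) = 5920
  i=8: min(200*4^8, 5920) = 5920
  i=9: min(200*4^9, 5920) = 5920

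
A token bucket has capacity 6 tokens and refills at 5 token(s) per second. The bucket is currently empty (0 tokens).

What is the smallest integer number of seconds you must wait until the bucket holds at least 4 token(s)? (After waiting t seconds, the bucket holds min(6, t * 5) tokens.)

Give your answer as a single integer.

Answer: 1

Derivation:
Need t * 5 >= 4, so t >= 4/5.
Smallest integer t = ceil(4/5) = 1.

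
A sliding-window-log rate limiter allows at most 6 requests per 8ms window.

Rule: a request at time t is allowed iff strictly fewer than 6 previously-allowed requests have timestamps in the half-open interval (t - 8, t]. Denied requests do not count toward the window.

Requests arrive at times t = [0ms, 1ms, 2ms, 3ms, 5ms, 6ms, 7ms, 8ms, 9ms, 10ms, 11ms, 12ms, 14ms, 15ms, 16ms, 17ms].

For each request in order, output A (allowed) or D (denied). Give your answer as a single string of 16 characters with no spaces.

Answer: AAAAAADAAAADAAAA

Derivation:
Tracking allowed requests in the window:
  req#1 t=0ms: ALLOW
  req#2 t=1ms: ALLOW
  req#3 t=2ms: ALLOW
  req#4 t=3ms: ALLOW
  req#5 t=5ms: ALLOW
  req#6 t=6ms: ALLOW
  req#7 t=7ms: DENY
  req#8 t=8ms: ALLOW
  req#9 t=9ms: ALLOW
  req#10 t=10ms: ALLOW
  req#11 t=11ms: ALLOW
  req#12 t=12ms: DENY
  req#13 t=14ms: ALLOW
  req#14 t=15ms: ALLOW
  req#15 t=16ms: ALLOW
  req#16 t=17ms: ALLOW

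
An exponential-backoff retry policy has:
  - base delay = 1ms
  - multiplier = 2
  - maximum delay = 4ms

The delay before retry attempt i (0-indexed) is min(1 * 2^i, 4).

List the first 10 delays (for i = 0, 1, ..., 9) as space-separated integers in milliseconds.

Computing each delay:
  i=0: min(1*2^0, 4) = 1
  i=1: min(1*2^1, 4) = 2
  i=2: min(1*2^2, 4) = 4
  i=3: min(1*2^3, 4) = 4
  i=4: min(1*2^4, 4) = 4
  i=5: min(1*2^5, 4) = 4
  i=6: min(1*2^6, 4) = 4
  i=7: min(1*2^7, 4) = 4
  i=8: min(1*2^8, 4) = 4
  i=9: min(1*2^9, 4) = 4

Answer: 1 2 4 4 4 4 4 4 4 4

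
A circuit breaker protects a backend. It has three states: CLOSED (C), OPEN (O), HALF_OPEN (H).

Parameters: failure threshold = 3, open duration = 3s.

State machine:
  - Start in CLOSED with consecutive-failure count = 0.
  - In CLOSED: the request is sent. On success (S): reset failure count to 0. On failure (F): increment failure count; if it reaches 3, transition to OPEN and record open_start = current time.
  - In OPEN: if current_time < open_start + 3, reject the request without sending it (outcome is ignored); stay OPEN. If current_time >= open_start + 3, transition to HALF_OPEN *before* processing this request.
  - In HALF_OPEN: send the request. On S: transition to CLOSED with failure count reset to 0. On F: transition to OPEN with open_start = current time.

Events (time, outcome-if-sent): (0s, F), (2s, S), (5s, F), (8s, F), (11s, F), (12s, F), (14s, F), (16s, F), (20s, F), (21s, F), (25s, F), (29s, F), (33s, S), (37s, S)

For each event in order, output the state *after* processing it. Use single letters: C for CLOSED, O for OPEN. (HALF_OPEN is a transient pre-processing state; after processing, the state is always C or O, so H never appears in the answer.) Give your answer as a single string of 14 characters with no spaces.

State after each event:
  event#1 t=0s outcome=F: state=CLOSED
  event#2 t=2s outcome=S: state=CLOSED
  event#3 t=5s outcome=F: state=CLOSED
  event#4 t=8s outcome=F: state=CLOSED
  event#5 t=11s outcome=F: state=OPEN
  event#6 t=12s outcome=F: state=OPEN
  event#7 t=14s outcome=F: state=OPEN
  event#8 t=16s outcome=F: state=OPEN
  event#9 t=20s outcome=F: state=OPEN
  event#10 t=21s outcome=F: state=OPEN
  event#11 t=25s outcome=F: state=OPEN
  event#12 t=29s outcome=F: state=OPEN
  event#13 t=33s outcome=S: state=CLOSED
  event#14 t=37s outcome=S: state=CLOSED

Answer: CCCCOOOOOOOOCC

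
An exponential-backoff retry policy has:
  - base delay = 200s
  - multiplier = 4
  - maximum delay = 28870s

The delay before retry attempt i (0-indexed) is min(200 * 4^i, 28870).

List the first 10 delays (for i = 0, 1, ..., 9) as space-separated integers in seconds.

Computing each delay:
  i=0: min(200*4^0, 28870) = 200
  i=1: min(200*4^1, 28870) = 800
  i=2: min(200*4^2, 28870) = 3200
  i=3: min(200*4^3, 28870) = 12800
  i=4: min(200*4^4, 28870) = 28870
  i=5: min(200*4^5, 28870) = 28870
  i=6: min(200*4^6, 28870) = 28870
  i=7: min(200*4^7, 28870) = 28870
  i=8: min(200*4^8, 28870) = 28870
  i=9: min(200*4^9, 28870) = 28870

Answer: 200 800 3200 12800 28870 28870 28870 28870 28870 28870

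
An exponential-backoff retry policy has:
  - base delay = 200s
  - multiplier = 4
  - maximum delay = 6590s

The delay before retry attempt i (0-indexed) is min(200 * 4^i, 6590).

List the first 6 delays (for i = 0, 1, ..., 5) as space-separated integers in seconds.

Computing each delay:
  i=0: min(200*4^0, 6590) = 200
  i=1: min(200*4^1, 6590) = 800
  i=2: min(200*4^2, 6590) = 3200
  i=3: min(200*4^3, 6590) = 6590
  i=4: min(200*4^4, 6590) = 6590
  i=5: min(200*4^5, 6590) = 6590

Answer: 200 800 3200 6590 6590 6590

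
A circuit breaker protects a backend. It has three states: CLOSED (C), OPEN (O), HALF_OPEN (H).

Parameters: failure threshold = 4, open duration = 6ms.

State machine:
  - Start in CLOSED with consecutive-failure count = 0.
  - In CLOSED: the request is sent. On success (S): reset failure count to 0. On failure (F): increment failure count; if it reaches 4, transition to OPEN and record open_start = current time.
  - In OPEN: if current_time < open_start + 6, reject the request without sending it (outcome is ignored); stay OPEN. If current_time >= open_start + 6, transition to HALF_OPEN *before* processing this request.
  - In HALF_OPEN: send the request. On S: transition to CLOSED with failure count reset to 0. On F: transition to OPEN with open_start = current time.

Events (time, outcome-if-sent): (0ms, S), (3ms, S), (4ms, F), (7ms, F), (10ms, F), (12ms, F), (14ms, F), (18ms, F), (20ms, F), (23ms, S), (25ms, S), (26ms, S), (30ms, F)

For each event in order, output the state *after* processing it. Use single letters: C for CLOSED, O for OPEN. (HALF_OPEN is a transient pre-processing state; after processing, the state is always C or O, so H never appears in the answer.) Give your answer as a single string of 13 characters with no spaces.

State after each event:
  event#1 t=0ms outcome=S: state=CLOSED
  event#2 t=3ms outcome=S: state=CLOSED
  event#3 t=4ms outcome=F: state=CLOSED
  event#4 t=7ms outcome=F: state=CLOSED
  event#5 t=10ms outcome=F: state=CLOSED
  event#6 t=12ms outcome=F: state=OPEN
  event#7 t=14ms outcome=F: state=OPEN
  event#8 t=18ms outcome=F: state=OPEN
  event#9 t=20ms outcome=F: state=OPEN
  event#10 t=23ms outcome=S: state=OPEN
  event#11 t=25ms outcome=S: state=CLOSED
  event#12 t=26ms outcome=S: state=CLOSED
  event#13 t=30ms outcome=F: state=CLOSED

Answer: CCCCCOOOOOCCC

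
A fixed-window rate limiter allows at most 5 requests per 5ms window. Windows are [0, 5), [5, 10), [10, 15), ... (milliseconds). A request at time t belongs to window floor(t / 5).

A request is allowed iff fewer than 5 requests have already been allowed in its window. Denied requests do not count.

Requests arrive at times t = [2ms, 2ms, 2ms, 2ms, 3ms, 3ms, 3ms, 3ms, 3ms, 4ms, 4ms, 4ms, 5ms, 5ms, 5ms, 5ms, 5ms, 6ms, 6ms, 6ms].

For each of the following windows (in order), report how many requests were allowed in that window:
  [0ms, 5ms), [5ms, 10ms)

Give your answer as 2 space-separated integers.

Answer: 5 5

Derivation:
Processing requests:
  req#1 t=2ms (window 0): ALLOW
  req#2 t=2ms (window 0): ALLOW
  req#3 t=2ms (window 0): ALLOW
  req#4 t=2ms (window 0): ALLOW
  req#5 t=3ms (window 0): ALLOW
  req#6 t=3ms (window 0): DENY
  req#7 t=3ms (window 0): DENY
  req#8 t=3ms (window 0): DENY
  req#9 t=3ms (window 0): DENY
  req#10 t=4ms (window 0): DENY
  req#11 t=4ms (window 0): DENY
  req#12 t=4ms (window 0): DENY
  req#13 t=5ms (window 1): ALLOW
  req#14 t=5ms (window 1): ALLOW
  req#15 t=5ms (window 1): ALLOW
  req#16 t=5ms (window 1): ALLOW
  req#17 t=5ms (window 1): ALLOW
  req#18 t=6ms (window 1): DENY
  req#19 t=6ms (window 1): DENY
  req#20 t=6ms (window 1): DENY

Allowed counts by window: 5 5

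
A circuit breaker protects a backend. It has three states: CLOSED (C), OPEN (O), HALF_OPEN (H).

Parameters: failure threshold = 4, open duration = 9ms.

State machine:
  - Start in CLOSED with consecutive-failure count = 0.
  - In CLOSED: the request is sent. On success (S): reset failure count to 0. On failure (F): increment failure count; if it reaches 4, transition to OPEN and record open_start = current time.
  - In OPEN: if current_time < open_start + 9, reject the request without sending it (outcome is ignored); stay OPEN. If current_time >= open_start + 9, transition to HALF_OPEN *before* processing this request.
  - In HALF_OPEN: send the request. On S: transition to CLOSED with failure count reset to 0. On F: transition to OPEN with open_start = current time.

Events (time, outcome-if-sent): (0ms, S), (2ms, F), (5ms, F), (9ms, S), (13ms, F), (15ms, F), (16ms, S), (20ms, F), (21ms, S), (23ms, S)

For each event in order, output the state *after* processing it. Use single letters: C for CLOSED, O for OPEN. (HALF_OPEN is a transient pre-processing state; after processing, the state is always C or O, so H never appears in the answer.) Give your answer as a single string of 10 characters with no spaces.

State after each event:
  event#1 t=0ms outcome=S: state=CLOSED
  event#2 t=2ms outcome=F: state=CLOSED
  event#3 t=5ms outcome=F: state=CLOSED
  event#4 t=9ms outcome=S: state=CLOSED
  event#5 t=13ms outcome=F: state=CLOSED
  event#6 t=15ms outcome=F: state=CLOSED
  event#7 t=16ms outcome=S: state=CLOSED
  event#8 t=20ms outcome=F: state=CLOSED
  event#9 t=21ms outcome=S: state=CLOSED
  event#10 t=23ms outcome=S: state=CLOSED

Answer: CCCCCCCCCC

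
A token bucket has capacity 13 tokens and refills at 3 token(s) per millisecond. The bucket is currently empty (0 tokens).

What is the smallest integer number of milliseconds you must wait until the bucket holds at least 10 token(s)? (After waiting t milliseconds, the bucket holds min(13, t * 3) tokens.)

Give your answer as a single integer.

Answer: 4

Derivation:
Need t * 3 >= 10, so t >= 10/3.
Smallest integer t = ceil(10/3) = 4.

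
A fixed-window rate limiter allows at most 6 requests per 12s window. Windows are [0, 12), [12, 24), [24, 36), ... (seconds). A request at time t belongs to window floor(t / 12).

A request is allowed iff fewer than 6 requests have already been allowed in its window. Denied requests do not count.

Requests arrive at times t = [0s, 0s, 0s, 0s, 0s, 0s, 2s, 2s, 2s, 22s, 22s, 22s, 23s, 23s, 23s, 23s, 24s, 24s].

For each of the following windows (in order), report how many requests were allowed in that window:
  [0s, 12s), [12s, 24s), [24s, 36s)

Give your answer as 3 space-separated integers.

Processing requests:
  req#1 t=0s (window 0): ALLOW
  req#2 t=0s (window 0): ALLOW
  req#3 t=0s (window 0): ALLOW
  req#4 t=0s (window 0): ALLOW
  req#5 t=0s (window 0): ALLOW
  req#6 t=0s (window 0): ALLOW
  req#7 t=2s (window 0): DENY
  req#8 t=2s (window 0): DENY
  req#9 t=2s (window 0): DENY
  req#10 t=22s (window 1): ALLOW
  req#11 t=22s (window 1): ALLOW
  req#12 t=22s (window 1): ALLOW
  req#13 t=23s (window 1): ALLOW
  req#14 t=23s (window 1): ALLOW
  req#15 t=23s (window 1): ALLOW
  req#16 t=23s (window 1): DENY
  req#17 t=24s (window 2): ALLOW
  req#18 t=24s (window 2): ALLOW

Allowed counts by window: 6 6 2

Answer: 6 6 2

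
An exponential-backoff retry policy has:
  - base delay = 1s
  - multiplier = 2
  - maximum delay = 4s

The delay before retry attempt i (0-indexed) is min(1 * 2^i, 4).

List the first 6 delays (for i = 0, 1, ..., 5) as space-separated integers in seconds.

Answer: 1 2 4 4 4 4

Derivation:
Computing each delay:
  i=0: min(1*2^0, 4) = 1
  i=1: min(1*2^1, 4) = 2
  i=2: min(1*2^2, 4) = 4
  i=3: min(1*2^3, 4) = 4
  i=4: min(1*2^4, 4) = 4
  i=5: min(1*2^5, 4) = 4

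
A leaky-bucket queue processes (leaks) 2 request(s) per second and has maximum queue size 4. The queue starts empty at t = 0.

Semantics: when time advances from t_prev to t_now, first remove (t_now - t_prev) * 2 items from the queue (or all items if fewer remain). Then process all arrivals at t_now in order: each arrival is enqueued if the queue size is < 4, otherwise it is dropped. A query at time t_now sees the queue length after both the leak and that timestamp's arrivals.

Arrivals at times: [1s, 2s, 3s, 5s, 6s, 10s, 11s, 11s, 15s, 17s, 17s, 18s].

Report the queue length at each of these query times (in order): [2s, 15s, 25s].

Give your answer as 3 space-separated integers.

Queue lengths at query times:
  query t=2s: backlog = 1
  query t=15s: backlog = 1
  query t=25s: backlog = 0

Answer: 1 1 0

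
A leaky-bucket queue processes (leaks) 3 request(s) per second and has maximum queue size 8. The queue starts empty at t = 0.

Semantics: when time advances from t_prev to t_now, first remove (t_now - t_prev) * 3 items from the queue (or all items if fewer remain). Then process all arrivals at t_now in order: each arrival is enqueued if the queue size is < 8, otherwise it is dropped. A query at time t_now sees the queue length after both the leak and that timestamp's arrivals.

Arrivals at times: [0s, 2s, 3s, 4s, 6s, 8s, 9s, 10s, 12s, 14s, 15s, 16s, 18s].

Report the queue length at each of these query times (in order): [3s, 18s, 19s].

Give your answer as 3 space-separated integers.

Answer: 1 1 0

Derivation:
Queue lengths at query times:
  query t=3s: backlog = 1
  query t=18s: backlog = 1
  query t=19s: backlog = 0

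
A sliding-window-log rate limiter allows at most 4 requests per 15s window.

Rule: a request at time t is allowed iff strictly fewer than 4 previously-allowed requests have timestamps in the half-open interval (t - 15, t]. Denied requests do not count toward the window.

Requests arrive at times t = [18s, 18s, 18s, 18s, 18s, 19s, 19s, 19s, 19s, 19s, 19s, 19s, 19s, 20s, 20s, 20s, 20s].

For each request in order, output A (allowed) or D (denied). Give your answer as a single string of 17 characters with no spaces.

Answer: AAAADDDDDDDDDDDDD

Derivation:
Tracking allowed requests in the window:
  req#1 t=18s: ALLOW
  req#2 t=18s: ALLOW
  req#3 t=18s: ALLOW
  req#4 t=18s: ALLOW
  req#5 t=18s: DENY
  req#6 t=19s: DENY
  req#7 t=19s: DENY
  req#8 t=19s: DENY
  req#9 t=19s: DENY
  req#10 t=19s: DENY
  req#11 t=19s: DENY
  req#12 t=19s: DENY
  req#13 t=19s: DENY
  req#14 t=20s: DENY
  req#15 t=20s: DENY
  req#16 t=20s: DENY
  req#17 t=20s: DENY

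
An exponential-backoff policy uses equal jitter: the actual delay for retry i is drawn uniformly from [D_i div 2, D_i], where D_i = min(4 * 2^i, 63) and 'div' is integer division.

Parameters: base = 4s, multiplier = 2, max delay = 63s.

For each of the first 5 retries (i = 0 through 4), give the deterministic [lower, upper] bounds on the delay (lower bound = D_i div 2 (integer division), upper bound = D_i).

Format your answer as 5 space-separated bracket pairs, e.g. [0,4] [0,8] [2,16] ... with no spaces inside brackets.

Computing bounds per retry:
  i=0: D_i=min(4*2^0,63)=4, bounds=[2,4]
  i=1: D_i=min(4*2^1,63)=8, bounds=[4,8]
  i=2: D_i=min(4*2^2,63)=16, bounds=[8,16]
  i=3: D_i=min(4*2^3,63)=32, bounds=[16,32]
  i=4: D_i=min(4*2^4,63)=63, bounds=[31,63]

Answer: [2,4] [4,8] [8,16] [16,32] [31,63]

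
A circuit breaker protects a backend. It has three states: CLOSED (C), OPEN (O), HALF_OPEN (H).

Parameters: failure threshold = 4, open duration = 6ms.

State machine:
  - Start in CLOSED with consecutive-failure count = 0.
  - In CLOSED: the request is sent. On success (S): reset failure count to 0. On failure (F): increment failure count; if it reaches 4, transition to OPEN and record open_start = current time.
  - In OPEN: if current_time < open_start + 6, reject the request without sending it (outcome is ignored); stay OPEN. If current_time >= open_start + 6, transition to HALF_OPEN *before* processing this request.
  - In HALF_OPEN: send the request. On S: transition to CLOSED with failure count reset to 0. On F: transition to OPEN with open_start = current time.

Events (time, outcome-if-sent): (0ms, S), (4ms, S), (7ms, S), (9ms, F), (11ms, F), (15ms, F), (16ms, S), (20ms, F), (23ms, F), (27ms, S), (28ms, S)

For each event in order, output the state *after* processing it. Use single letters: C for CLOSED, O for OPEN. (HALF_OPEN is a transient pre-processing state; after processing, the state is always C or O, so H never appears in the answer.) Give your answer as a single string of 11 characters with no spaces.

State after each event:
  event#1 t=0ms outcome=S: state=CLOSED
  event#2 t=4ms outcome=S: state=CLOSED
  event#3 t=7ms outcome=S: state=CLOSED
  event#4 t=9ms outcome=F: state=CLOSED
  event#5 t=11ms outcome=F: state=CLOSED
  event#6 t=15ms outcome=F: state=CLOSED
  event#7 t=16ms outcome=S: state=CLOSED
  event#8 t=20ms outcome=F: state=CLOSED
  event#9 t=23ms outcome=F: state=CLOSED
  event#10 t=27ms outcome=S: state=CLOSED
  event#11 t=28ms outcome=S: state=CLOSED

Answer: CCCCCCCCCCC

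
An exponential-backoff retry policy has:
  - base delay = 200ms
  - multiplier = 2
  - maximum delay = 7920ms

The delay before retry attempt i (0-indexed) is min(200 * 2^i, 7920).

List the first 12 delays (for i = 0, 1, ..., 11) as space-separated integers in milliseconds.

Computing each delay:
  i=0: min(200*2^0, 7920) = 200
  i=1: min(200*2^1, 7920) = 400
  i=2: min(200*2^2, 7920) = 800
  i=3: min(200*2^3, 7920) = 1600
  i=4: min(200*2^4, 7920) = 3200
  i=5: min(200*2^5, 7920) = 6400
  i=6: min(200*2^6, 7920) = 7920
  i=7: min(200*2^7, 7920) = 7920
  i=8: min(200*2^8, 7920) = 7920
  i=9: min(200*2^9, 7920) = 7920
  i=10: min(200*2^10, 7920) = 7920
  i=11: min(200*2^11, 7920) = 7920

Answer: 200 400 800 1600 3200 6400 7920 7920 7920 7920 7920 7920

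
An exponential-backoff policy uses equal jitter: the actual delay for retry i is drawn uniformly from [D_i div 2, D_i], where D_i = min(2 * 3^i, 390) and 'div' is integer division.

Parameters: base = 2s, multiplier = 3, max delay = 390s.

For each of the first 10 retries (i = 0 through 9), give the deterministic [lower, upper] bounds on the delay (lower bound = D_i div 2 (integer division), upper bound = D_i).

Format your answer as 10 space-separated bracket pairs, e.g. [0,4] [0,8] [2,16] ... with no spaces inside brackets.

Computing bounds per retry:
  i=0: D_i=min(2*3^0,390)=2, bounds=[1,2]
  i=1: D_i=min(2*3^1,390)=6, bounds=[3,6]
  i=2: D_i=min(2*3^2,390)=18, bounds=[9,18]
  i=3: D_i=min(2*3^3,390)=54, bounds=[27,54]
  i=4: D_i=min(2*3^4,390)=162, bounds=[81,162]
  i=5: D_i=min(2*3^5,390)=390, bounds=[195,390]
  i=6: D_i=min(2*3^6,390)=390, bounds=[195,390]
  i=7: D_i=min(2*3^7,390)=390, bounds=[195,390]
  i=8: D_i=min(2*3^8,390)=390, bounds=[195,390]
  i=9: D_i=min(2*3^9,390)=390, bounds=[195,390]

Answer: [1,2] [3,6] [9,18] [27,54] [81,162] [195,390] [195,390] [195,390] [195,390] [195,390]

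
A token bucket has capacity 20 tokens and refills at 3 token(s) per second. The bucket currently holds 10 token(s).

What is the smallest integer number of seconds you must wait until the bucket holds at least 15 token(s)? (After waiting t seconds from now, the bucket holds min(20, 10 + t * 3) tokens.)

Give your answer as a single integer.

Need 10 + t * 3 >= 15, so t >= 5/3.
Smallest integer t = ceil(5/3) = 2.

Answer: 2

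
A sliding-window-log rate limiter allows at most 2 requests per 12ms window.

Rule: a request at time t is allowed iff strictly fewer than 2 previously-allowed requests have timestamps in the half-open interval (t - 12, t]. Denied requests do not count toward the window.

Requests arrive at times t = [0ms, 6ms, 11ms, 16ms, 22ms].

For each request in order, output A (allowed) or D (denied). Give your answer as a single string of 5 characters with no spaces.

Tracking allowed requests in the window:
  req#1 t=0ms: ALLOW
  req#2 t=6ms: ALLOW
  req#3 t=11ms: DENY
  req#4 t=16ms: ALLOW
  req#5 t=22ms: ALLOW

Answer: AADAA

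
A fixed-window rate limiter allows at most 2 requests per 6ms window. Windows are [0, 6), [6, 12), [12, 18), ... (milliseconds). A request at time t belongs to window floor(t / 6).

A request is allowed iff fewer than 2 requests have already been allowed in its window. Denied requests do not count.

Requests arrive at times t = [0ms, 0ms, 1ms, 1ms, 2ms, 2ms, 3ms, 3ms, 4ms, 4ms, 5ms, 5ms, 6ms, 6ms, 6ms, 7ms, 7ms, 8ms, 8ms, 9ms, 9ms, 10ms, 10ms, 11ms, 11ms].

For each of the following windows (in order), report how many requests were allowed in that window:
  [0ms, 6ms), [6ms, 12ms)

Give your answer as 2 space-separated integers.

Processing requests:
  req#1 t=0ms (window 0): ALLOW
  req#2 t=0ms (window 0): ALLOW
  req#3 t=1ms (window 0): DENY
  req#4 t=1ms (window 0): DENY
  req#5 t=2ms (window 0): DENY
  req#6 t=2ms (window 0): DENY
  req#7 t=3ms (window 0): DENY
  req#8 t=3ms (window 0): DENY
  req#9 t=4ms (window 0): DENY
  req#10 t=4ms (window 0): DENY
  req#11 t=5ms (window 0): DENY
  req#12 t=5ms (window 0): DENY
  req#13 t=6ms (window 1): ALLOW
  req#14 t=6ms (window 1): ALLOW
  req#15 t=6ms (window 1): DENY
  req#16 t=7ms (window 1): DENY
  req#17 t=7ms (window 1): DENY
  req#18 t=8ms (window 1): DENY
  req#19 t=8ms (window 1): DENY
  req#20 t=9ms (window 1): DENY
  req#21 t=9ms (window 1): DENY
  req#22 t=10ms (window 1): DENY
  req#23 t=10ms (window 1): DENY
  req#24 t=11ms (window 1): DENY
  req#25 t=11ms (window 1): DENY

Allowed counts by window: 2 2

Answer: 2 2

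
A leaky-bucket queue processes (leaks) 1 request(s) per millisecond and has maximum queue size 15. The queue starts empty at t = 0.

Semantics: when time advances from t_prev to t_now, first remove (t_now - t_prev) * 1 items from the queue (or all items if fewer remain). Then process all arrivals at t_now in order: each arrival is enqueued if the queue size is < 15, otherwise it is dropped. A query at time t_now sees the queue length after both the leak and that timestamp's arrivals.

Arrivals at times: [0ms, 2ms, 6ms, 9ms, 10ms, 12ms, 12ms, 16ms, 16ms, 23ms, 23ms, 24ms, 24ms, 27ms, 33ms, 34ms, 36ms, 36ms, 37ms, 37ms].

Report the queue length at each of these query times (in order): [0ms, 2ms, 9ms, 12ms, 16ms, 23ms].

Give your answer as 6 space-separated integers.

Answer: 1 1 1 2 2 2

Derivation:
Queue lengths at query times:
  query t=0ms: backlog = 1
  query t=2ms: backlog = 1
  query t=9ms: backlog = 1
  query t=12ms: backlog = 2
  query t=16ms: backlog = 2
  query t=23ms: backlog = 2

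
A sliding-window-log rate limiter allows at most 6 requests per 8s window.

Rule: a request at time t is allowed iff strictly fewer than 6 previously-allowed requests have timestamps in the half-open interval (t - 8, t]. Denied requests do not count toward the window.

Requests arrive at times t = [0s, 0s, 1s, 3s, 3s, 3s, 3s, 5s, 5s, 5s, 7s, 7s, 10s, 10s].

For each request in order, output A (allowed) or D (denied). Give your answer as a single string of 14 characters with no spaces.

Answer: AAAAAADDDDDDAA

Derivation:
Tracking allowed requests in the window:
  req#1 t=0s: ALLOW
  req#2 t=0s: ALLOW
  req#3 t=1s: ALLOW
  req#4 t=3s: ALLOW
  req#5 t=3s: ALLOW
  req#6 t=3s: ALLOW
  req#7 t=3s: DENY
  req#8 t=5s: DENY
  req#9 t=5s: DENY
  req#10 t=5s: DENY
  req#11 t=7s: DENY
  req#12 t=7s: DENY
  req#13 t=10s: ALLOW
  req#14 t=10s: ALLOW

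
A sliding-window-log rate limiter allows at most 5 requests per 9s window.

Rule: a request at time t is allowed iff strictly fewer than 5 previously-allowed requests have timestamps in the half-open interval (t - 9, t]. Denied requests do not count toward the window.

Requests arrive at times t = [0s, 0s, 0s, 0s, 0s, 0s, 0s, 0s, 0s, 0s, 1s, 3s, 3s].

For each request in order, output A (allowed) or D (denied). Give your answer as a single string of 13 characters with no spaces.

Tracking allowed requests in the window:
  req#1 t=0s: ALLOW
  req#2 t=0s: ALLOW
  req#3 t=0s: ALLOW
  req#4 t=0s: ALLOW
  req#5 t=0s: ALLOW
  req#6 t=0s: DENY
  req#7 t=0s: DENY
  req#8 t=0s: DENY
  req#9 t=0s: DENY
  req#10 t=0s: DENY
  req#11 t=1s: DENY
  req#12 t=3s: DENY
  req#13 t=3s: DENY

Answer: AAAAADDDDDDDD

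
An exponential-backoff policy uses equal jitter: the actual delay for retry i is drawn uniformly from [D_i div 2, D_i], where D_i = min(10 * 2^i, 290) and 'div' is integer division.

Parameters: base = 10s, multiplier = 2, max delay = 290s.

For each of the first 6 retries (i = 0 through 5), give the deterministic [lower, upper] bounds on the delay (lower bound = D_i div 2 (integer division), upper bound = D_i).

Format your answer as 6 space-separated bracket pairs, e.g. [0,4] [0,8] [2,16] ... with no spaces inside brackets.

Computing bounds per retry:
  i=0: D_i=min(10*2^0,290)=10, bounds=[5,10]
  i=1: D_i=min(10*2^1,290)=20, bounds=[10,20]
  i=2: D_i=min(10*2^2,290)=40, bounds=[20,40]
  i=3: D_i=min(10*2^3,290)=80, bounds=[40,80]
  i=4: D_i=min(10*2^4,290)=160, bounds=[80,160]
  i=5: D_i=min(10*2^5,290)=290, bounds=[145,290]

Answer: [5,10] [10,20] [20,40] [40,80] [80,160] [145,290]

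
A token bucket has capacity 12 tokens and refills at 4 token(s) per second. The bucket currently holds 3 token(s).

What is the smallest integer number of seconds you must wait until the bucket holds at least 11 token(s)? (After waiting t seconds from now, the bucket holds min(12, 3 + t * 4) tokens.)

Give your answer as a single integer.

Need 3 + t * 4 >= 11, so t >= 8/4.
Smallest integer t = ceil(8/4) = 2.

Answer: 2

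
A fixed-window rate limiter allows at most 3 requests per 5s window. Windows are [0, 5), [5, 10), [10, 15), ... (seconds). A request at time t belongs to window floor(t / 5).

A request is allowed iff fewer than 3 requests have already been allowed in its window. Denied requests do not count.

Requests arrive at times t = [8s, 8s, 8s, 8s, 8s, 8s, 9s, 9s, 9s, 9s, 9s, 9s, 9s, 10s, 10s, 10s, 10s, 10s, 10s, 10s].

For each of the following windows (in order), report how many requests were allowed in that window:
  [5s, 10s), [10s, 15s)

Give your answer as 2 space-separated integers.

Processing requests:
  req#1 t=8s (window 1): ALLOW
  req#2 t=8s (window 1): ALLOW
  req#3 t=8s (window 1): ALLOW
  req#4 t=8s (window 1): DENY
  req#5 t=8s (window 1): DENY
  req#6 t=8s (window 1): DENY
  req#7 t=9s (window 1): DENY
  req#8 t=9s (window 1): DENY
  req#9 t=9s (window 1): DENY
  req#10 t=9s (window 1): DENY
  req#11 t=9s (window 1): DENY
  req#12 t=9s (window 1): DENY
  req#13 t=9s (window 1): DENY
  req#14 t=10s (window 2): ALLOW
  req#15 t=10s (window 2): ALLOW
  req#16 t=10s (window 2): ALLOW
  req#17 t=10s (window 2): DENY
  req#18 t=10s (window 2): DENY
  req#19 t=10s (window 2): DENY
  req#20 t=10s (window 2): DENY

Allowed counts by window: 3 3

Answer: 3 3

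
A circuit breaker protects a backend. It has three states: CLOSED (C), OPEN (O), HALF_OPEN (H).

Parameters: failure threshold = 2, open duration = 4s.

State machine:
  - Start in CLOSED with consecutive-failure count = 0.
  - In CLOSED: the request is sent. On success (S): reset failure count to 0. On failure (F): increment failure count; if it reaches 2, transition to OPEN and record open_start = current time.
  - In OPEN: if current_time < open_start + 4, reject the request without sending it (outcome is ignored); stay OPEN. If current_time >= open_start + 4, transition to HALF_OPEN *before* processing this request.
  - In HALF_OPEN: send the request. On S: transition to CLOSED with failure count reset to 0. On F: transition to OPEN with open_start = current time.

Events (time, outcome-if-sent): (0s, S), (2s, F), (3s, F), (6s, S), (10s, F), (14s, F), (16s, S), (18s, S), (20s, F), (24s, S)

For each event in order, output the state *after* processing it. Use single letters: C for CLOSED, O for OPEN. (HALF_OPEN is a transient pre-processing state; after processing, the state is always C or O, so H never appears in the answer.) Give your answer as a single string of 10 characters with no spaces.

Answer: CCOOOOOCCC

Derivation:
State after each event:
  event#1 t=0s outcome=S: state=CLOSED
  event#2 t=2s outcome=F: state=CLOSED
  event#3 t=3s outcome=F: state=OPEN
  event#4 t=6s outcome=S: state=OPEN
  event#5 t=10s outcome=F: state=OPEN
  event#6 t=14s outcome=F: state=OPEN
  event#7 t=16s outcome=S: state=OPEN
  event#8 t=18s outcome=S: state=CLOSED
  event#9 t=20s outcome=F: state=CLOSED
  event#10 t=24s outcome=S: state=CLOSED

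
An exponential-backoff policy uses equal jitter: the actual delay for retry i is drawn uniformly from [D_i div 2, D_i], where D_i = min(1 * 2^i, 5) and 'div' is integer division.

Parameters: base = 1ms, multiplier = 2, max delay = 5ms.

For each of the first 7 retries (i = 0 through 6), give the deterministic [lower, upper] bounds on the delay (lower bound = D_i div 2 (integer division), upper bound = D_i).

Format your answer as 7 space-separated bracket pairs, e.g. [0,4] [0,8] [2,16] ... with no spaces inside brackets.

Computing bounds per retry:
  i=0: D_i=min(1*2^0,5)=1, bounds=[0,1]
  i=1: D_i=min(1*2^1,5)=2, bounds=[1,2]
  i=2: D_i=min(1*2^2,5)=4, bounds=[2,4]
  i=3: D_i=min(1*2^3,5)=5, bounds=[2,5]
  i=4: D_i=min(1*2^4,5)=5, bounds=[2,5]
  i=5: D_i=min(1*2^5,5)=5, bounds=[2,5]
  i=6: D_i=min(1*2^6,5)=5, bounds=[2,5]

Answer: [0,1] [1,2] [2,4] [2,5] [2,5] [2,5] [2,5]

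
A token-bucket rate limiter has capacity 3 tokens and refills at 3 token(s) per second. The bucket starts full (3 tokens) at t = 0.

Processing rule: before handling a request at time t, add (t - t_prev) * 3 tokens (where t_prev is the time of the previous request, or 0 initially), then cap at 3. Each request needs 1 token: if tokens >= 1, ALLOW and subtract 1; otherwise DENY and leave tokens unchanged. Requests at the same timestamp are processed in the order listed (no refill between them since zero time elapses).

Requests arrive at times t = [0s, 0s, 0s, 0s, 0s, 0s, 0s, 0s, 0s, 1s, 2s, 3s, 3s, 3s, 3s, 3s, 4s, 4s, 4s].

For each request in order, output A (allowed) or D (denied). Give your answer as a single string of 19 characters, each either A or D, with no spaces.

Simulating step by step:
  req#1 t=0s: ALLOW
  req#2 t=0s: ALLOW
  req#3 t=0s: ALLOW
  req#4 t=0s: DENY
  req#5 t=0s: DENY
  req#6 t=0s: DENY
  req#7 t=0s: DENY
  req#8 t=0s: DENY
  req#9 t=0s: DENY
  req#10 t=1s: ALLOW
  req#11 t=2s: ALLOW
  req#12 t=3s: ALLOW
  req#13 t=3s: ALLOW
  req#14 t=3s: ALLOW
  req#15 t=3s: DENY
  req#16 t=3s: DENY
  req#17 t=4s: ALLOW
  req#18 t=4s: ALLOW
  req#19 t=4s: ALLOW

Answer: AAADDDDDDAAAAADDAAA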